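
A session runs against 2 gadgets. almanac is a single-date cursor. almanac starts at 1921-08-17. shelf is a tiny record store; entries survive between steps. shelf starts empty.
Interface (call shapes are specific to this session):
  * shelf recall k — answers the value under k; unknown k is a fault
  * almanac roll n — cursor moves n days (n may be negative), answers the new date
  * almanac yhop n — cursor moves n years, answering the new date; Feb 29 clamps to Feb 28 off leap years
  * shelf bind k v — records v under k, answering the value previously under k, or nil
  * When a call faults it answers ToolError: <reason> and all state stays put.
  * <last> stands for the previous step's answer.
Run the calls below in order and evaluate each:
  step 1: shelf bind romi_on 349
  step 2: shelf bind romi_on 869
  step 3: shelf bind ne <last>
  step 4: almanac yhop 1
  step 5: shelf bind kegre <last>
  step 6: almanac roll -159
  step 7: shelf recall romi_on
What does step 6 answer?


Do: shelf bind[k=romi_on; v=349]
See: nil
Do: shelf bind[k=romi_on; v=869]
See: 349
Do: shelf bind[k=ne; v=<last>]
See: nil
Do: almanac yhop[n=1]
See: 1922-08-17
Do: shelf bind[k=kegre; v=<last>]
See: nil
Do: almanac roll[n=-159]
See: 1922-03-11
Do: shelf recall[k=romi_on]
See: 869

Answer: 1922-03-11


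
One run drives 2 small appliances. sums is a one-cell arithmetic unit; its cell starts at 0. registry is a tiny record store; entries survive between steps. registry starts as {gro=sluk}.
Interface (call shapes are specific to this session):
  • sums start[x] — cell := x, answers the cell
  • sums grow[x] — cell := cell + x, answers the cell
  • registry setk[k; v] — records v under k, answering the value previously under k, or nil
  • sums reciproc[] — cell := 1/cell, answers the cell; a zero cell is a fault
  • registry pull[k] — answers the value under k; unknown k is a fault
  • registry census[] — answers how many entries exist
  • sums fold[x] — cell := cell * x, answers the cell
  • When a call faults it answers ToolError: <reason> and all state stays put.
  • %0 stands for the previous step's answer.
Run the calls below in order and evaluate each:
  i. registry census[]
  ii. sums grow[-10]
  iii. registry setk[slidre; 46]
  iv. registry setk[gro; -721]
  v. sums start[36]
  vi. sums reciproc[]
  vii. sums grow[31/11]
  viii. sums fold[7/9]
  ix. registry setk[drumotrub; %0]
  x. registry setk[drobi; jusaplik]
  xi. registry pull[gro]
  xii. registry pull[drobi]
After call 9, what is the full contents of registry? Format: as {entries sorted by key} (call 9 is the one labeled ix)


Answer: {drumotrub=7889/3564, gro=-721, slidre=46}

Derivation:
==> registry census()
<== 1
==> sums grow(x=-10)
<== -10
==> registry setk(k=slidre, v=46)
<== nil
==> registry setk(k=gro, v=-721)
<== sluk
==> sums start(x=36)
<== 36
==> sums reciproc()
<== 1/36
==> sums grow(x=31/11)
<== 1127/396
==> sums fold(x=7/9)
<== 7889/3564
==> registry setk(k=drumotrub, v=%0)
<== nil
==> registry setk(k=drobi, v=jusaplik)
<== nil
==> registry pull(k=gro)
<== -721
==> registry pull(k=drobi)
<== jusaplik


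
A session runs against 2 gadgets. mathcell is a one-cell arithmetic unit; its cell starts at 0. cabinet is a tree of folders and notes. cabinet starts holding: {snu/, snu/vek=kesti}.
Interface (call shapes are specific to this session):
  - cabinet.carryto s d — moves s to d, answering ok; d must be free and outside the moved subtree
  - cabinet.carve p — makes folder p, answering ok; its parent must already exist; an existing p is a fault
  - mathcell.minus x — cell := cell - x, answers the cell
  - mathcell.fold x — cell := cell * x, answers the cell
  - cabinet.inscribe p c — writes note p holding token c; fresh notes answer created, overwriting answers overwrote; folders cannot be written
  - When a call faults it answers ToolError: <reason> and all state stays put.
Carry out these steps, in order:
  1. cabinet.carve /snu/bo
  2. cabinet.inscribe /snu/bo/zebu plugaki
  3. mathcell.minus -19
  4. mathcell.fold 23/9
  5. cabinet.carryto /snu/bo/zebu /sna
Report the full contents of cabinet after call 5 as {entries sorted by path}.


Answer: {sna=plugaki, snu/, snu/bo/, snu/vek=kesti}

Derivation:
I call cabinet.carve on p: /snu/bo, and observe ok.
I try cabinet.inscribe on p: /snu/bo/zebu, c: plugaki, → created.
I call mathcell.minus on x: -19, — result: 19.
I use mathcell.fold on x: 23/9, and get 437/9.
Calling cabinet.carryto on s: /snu/bo/zebu, d: /sna, which returns ok.


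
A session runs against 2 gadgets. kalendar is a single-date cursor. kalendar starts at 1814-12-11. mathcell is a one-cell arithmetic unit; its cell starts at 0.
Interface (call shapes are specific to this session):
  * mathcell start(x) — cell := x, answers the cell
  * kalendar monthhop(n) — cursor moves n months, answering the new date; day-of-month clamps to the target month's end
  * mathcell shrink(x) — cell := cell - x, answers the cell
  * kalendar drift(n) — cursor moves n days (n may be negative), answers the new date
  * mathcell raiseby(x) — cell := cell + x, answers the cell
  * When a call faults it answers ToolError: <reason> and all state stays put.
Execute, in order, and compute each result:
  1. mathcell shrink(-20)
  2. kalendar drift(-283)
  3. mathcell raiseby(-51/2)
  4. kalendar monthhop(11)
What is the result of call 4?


Answer: 1815-02-03

Derivation:
# mathcell shrink(x=-20) : 20
# kalendar drift(n=-283) : 1814-03-03
# mathcell raiseby(x=-51/2) : -11/2
# kalendar monthhop(n=11) : 1815-02-03


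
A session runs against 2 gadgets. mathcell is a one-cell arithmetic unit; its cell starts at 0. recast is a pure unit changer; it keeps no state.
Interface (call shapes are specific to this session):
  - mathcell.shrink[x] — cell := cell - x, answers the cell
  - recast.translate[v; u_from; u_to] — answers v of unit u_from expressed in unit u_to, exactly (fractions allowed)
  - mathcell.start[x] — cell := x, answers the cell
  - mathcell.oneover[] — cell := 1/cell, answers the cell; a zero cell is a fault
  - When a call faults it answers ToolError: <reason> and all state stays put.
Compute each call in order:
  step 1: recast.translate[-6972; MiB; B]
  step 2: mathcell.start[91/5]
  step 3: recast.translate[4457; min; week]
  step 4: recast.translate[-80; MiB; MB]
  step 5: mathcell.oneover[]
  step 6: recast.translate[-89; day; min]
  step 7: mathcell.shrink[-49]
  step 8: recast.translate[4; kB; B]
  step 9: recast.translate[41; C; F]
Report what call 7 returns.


Answer: 4464/91

Derivation:
Now I run recast.translate on v: -6972, u_from: MiB, u_to: B, → -7310671872.
I run mathcell.start on x: 91/5, → 91/5.
I call recast.translate on v: 4457, u_from: min, u_to: week, and see 4457/10080.
Now I run recast.translate on v: -80, u_from: MiB, u_to: MB, → -262144/3125.
Using mathcell.oneover(), giving 5/91.
Next I call recast.translate on v: -89, u_from: day, u_to: min, → -128160.
I invoke mathcell.shrink on x: -49: 4464/91.
I run recast.translate on v: 4, u_from: kB, u_to: B, and see 4000.
I try recast.translate on v: 41, u_from: C, u_to: F, — result: 529/5.


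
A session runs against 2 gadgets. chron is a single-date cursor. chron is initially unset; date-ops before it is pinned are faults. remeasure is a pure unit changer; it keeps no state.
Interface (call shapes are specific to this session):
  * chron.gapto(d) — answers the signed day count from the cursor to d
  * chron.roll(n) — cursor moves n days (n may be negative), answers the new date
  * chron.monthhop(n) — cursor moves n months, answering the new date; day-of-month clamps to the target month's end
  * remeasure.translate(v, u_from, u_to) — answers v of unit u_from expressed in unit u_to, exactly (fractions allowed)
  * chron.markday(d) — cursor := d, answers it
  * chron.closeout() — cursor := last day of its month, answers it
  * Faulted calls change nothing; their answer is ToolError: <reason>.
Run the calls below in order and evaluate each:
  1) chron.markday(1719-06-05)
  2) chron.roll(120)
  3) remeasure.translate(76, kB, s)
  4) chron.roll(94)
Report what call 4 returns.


Answer: 1720-01-05

Derivation:
[in] markday d: 1719-06-05
  1719-06-05
[in] roll n: 120
  1719-10-03
[in] translate v: 76 u_from: kB u_to: s
  ToolError: incompatible units
[in] roll n: 94
  1720-01-05


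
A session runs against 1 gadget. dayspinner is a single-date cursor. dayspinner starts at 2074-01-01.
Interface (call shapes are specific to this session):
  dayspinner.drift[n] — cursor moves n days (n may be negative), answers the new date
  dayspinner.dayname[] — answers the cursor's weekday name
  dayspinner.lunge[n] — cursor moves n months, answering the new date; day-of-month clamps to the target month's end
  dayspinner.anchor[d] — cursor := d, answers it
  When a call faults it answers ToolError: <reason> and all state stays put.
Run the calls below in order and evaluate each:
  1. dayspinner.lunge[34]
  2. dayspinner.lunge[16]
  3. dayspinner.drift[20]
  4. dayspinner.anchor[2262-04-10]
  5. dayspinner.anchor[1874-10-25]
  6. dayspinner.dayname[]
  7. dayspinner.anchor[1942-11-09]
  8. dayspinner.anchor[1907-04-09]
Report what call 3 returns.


Answer: 2078-03-21

Derivation:
;; 1. lunge(n='34') : 2076-11-01
;; 2. lunge(n='16') : 2078-03-01
;; 3. drift(n='20') : 2078-03-21
;; 4. anchor(d='2262-04-10') : 2262-04-10
;; 5. anchor(d='1874-10-25') : 1874-10-25
;; 6. dayname() : Sunday
;; 7. anchor(d='1942-11-09') : 1942-11-09
;; 8. anchor(d='1907-04-09') : 1907-04-09


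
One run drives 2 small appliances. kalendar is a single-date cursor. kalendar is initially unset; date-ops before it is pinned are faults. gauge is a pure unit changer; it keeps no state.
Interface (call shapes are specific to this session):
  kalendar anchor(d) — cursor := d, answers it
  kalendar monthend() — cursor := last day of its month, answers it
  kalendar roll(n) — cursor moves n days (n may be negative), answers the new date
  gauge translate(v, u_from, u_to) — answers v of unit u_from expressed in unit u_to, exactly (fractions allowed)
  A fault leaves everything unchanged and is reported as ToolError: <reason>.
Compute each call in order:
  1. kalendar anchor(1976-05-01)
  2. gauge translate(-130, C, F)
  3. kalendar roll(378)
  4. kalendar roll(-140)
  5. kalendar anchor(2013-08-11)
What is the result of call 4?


Answer: 1976-12-25

Derivation:
% 1. kalendar anchor(d: 1976-05-01) -> 1976-05-01
% 2. gauge translate(v: -130, u_from: C, u_to: F) -> -202
% 3. kalendar roll(n: 378) -> 1977-05-14
% 4. kalendar roll(n: -140) -> 1976-12-25
% 5. kalendar anchor(d: 2013-08-11) -> 2013-08-11


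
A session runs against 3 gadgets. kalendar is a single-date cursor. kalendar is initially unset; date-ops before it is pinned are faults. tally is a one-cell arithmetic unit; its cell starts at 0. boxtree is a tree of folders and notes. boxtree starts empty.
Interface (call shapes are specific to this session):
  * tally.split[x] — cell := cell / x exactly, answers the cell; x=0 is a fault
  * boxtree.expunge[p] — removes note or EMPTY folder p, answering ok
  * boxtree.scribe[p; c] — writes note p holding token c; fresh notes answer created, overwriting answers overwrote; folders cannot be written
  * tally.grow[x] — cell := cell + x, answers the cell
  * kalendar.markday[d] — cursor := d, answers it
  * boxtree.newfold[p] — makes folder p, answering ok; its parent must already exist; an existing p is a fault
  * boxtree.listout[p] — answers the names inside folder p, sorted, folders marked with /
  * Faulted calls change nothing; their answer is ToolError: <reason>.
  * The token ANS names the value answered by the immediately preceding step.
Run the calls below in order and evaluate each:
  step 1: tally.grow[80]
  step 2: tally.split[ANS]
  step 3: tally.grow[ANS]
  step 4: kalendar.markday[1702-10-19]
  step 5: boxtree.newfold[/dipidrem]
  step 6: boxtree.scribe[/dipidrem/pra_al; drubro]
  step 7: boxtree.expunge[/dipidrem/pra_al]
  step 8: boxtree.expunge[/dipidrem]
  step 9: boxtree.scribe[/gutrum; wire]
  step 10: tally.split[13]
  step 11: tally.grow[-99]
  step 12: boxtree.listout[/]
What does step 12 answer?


;; grow(x=80) ~> 80
;; split(x=ANS) ~> 1
;; grow(x=ANS) ~> 2
;; markday(d=1702-10-19) ~> 1702-10-19
;; newfold(p=/dipidrem) ~> ok
;; scribe(p=/dipidrem/pra_al, c=drubro) ~> created
;; expunge(p=/dipidrem/pra_al) ~> ok
;; expunge(p=/dipidrem) ~> ok
;; scribe(p=/gutrum, c=wire) ~> created
;; split(x=13) ~> 2/13
;; grow(x=-99) ~> -1285/13
;; listout(p=/) ~> [gutrum]

Answer: [gutrum]


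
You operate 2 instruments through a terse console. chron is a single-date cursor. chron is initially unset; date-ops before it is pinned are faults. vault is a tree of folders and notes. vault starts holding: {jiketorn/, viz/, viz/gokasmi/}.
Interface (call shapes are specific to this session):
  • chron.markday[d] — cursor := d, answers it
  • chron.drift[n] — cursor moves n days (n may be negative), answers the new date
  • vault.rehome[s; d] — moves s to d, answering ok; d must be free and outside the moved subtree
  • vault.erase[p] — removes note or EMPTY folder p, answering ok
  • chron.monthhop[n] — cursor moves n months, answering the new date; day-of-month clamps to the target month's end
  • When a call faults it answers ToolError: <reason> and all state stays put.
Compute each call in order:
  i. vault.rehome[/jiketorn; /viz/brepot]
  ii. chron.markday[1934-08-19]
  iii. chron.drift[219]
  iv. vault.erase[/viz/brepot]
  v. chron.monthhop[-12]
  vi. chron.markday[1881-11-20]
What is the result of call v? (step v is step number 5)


;; 1. vault.rehome(s→/jiketorn, d→/viz/brepot) => ok
;; 2. chron.markday(d→1934-08-19) => 1934-08-19
;; 3. chron.drift(n→219) => 1935-03-26
;; 4. vault.erase(p→/viz/brepot) => ok
;; 5. chron.monthhop(n→-12) => 1934-03-26
;; 6. chron.markday(d→1881-11-20) => 1881-11-20

Answer: 1934-03-26


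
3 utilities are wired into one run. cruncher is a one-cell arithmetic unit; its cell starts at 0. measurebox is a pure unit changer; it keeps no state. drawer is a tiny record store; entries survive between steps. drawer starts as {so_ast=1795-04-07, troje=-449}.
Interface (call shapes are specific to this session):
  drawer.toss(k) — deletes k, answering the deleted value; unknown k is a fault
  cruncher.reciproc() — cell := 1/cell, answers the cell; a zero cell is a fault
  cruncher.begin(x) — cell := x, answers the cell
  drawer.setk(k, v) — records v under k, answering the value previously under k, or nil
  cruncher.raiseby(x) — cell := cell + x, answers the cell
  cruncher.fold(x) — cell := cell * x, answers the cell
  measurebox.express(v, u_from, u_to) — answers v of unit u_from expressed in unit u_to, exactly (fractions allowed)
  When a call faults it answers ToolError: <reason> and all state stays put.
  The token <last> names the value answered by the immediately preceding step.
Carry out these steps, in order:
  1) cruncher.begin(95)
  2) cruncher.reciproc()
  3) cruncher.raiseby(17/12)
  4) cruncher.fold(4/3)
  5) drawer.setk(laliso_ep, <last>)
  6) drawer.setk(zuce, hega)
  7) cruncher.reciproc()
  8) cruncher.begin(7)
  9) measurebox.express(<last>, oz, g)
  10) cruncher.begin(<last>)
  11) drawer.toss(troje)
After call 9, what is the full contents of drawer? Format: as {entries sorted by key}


Now I run cruncher.begin with 95, which returns 95.
Invoking cruncher.reciproc, and see 1/95.
Next I call cruncher.raiseby with 17/12, yielding 1627/1140.
Then cruncher.fold with 4/3, — result: 1627/855.
Using drawer.setk with laliso_ep, <last>, giving nil.
Calling drawer.setk with zuce, hega, which returns nil.
I run cruncher.reciproc, and observe 855/1627.
I try cruncher.begin with 7, and observe 7.
I try measurebox.express with <last>, oz, g, giving 317514659/1600000.
I use cruncher.begin with <last>: 317514659/1600000.
Next I call drawer.toss with troje, — result: -449.

Answer: {laliso_ep=1627/855, so_ast=1795-04-07, troje=-449, zuce=hega}


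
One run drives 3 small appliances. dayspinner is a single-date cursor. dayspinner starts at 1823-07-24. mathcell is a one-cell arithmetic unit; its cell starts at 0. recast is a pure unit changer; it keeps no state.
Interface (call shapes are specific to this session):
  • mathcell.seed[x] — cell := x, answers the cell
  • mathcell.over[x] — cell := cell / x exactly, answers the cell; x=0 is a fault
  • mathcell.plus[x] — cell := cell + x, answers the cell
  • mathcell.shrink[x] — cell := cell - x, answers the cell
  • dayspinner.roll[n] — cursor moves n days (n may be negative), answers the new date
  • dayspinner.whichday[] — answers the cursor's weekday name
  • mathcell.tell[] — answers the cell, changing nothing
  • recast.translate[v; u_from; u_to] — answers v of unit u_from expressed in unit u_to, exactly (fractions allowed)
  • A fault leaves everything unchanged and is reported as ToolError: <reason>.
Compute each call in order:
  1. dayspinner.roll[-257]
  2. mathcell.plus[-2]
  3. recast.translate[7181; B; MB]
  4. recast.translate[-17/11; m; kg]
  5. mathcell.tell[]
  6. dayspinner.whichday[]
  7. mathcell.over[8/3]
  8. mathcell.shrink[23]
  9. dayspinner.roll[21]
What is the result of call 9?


$ dayspinner.roll n: -257
= 1822-11-09
$ mathcell.plus x: -2
= -2
$ recast.translate v: 7181 u_from: B u_to: MB
= 7181/1000000
$ recast.translate v: -17/11 u_from: m u_to: kg
= ToolError: incompatible units
$ mathcell.tell
= -2
$ dayspinner.whichday
= Saturday
$ mathcell.over x: 8/3
= -3/4
$ mathcell.shrink x: 23
= -95/4
$ dayspinner.roll n: 21
= 1822-11-30

Answer: 1822-11-30


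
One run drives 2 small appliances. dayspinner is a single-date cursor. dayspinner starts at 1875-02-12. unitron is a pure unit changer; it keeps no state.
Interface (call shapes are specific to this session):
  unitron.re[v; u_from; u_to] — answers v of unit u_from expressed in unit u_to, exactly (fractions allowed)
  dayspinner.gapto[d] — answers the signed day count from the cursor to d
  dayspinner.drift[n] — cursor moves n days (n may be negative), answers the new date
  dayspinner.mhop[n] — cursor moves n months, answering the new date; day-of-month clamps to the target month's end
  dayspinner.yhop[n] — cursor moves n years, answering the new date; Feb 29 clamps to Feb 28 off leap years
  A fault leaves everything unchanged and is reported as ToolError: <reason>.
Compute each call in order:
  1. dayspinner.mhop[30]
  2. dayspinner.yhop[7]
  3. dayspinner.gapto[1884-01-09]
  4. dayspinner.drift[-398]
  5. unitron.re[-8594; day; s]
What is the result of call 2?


I run mhop on 30, giving 1877-08-12.
I invoke yhop on 7, giving 1884-08-12.
I try gapto on 1884-01-09: -216.
Using drift on -398, and see 1883-07-11.
I try re on -8594, day, s: -742521600.

Answer: 1884-08-12


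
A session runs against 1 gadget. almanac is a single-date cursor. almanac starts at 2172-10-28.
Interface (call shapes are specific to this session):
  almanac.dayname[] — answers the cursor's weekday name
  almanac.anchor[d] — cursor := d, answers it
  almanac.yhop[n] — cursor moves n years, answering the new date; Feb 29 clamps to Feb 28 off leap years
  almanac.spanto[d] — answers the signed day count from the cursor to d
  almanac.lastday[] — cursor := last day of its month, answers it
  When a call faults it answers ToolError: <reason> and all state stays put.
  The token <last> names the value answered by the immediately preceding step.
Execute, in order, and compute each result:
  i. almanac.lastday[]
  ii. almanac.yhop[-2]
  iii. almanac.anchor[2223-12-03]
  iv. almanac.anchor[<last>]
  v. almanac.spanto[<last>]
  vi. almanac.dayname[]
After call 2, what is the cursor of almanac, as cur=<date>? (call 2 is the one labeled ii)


Answer: cur=2170-10-31

Derivation:
==> almanac.lastday()
<== 2172-10-31
==> almanac.yhop(n: -2)
<== 2170-10-31
==> almanac.anchor(d: 2223-12-03)
<== 2223-12-03
==> almanac.anchor(d: <last>)
<== 2223-12-03
==> almanac.spanto(d: <last>)
<== 0
==> almanac.dayname()
<== Wednesday


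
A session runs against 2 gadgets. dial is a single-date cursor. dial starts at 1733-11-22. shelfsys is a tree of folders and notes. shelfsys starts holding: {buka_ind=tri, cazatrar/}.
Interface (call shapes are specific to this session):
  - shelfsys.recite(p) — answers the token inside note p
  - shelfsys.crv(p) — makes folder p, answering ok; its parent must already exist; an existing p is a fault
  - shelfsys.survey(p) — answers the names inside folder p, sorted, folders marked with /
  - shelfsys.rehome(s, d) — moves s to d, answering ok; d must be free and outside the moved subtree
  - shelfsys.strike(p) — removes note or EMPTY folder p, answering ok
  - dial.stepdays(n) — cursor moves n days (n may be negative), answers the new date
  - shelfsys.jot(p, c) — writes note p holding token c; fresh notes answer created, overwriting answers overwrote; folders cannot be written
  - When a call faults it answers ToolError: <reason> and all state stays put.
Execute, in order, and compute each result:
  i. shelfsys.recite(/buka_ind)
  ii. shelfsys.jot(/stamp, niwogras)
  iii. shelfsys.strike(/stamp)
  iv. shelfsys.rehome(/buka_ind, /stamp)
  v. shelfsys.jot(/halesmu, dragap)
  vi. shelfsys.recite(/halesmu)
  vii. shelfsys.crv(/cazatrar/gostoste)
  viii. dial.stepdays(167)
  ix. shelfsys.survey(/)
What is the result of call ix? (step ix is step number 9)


Answer: [cazatrar/, halesmu, stamp]

Derivation:
I call shelfsys.recite using p=/buka_ind, and see tri.
Then shelfsys.jot using p=/stamp, c=niwogras, and see created.
I invoke shelfsys.strike using p=/stamp, giving ok.
I call shelfsys.rehome using s=/buka_ind, d=/stamp, which returns ok.
Using shelfsys.jot using p=/halesmu, c=dragap, and see created.
Invoking shelfsys.recite using p=/halesmu, and get dragap.
Next I call shelfsys.crv using p=/cazatrar/gostoste, and see ok.
Using dial.stepdays using n=167, and observe 1734-05-08.
I try shelfsys.survey using p=/, which returns [cazatrar/, halesmu, stamp].


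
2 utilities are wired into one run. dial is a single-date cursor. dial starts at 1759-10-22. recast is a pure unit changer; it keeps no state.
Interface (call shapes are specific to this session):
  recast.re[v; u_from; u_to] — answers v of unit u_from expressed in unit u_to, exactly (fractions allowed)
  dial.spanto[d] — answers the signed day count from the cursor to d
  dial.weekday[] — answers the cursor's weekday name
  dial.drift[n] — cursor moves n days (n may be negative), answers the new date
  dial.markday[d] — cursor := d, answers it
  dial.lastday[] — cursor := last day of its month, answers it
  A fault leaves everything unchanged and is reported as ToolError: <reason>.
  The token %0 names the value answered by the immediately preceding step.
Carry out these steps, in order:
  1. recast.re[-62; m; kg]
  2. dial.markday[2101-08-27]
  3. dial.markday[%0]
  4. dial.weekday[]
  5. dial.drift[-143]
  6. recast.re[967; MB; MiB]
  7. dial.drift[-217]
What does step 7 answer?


Answer: 2100-09-01

Derivation:
·→ recast.re(-62, m, kg)
·← ToolError: incompatible units
·→ dial.markday(2101-08-27)
·← 2101-08-27
·→ dial.markday(%0)
·← 2101-08-27
·→ dial.weekday()
·← Saturday
·→ dial.drift(-143)
·← 2101-04-06
·→ recast.re(967, MB, MiB)
·← 15109375/16384
·→ dial.drift(-217)
·← 2100-09-01


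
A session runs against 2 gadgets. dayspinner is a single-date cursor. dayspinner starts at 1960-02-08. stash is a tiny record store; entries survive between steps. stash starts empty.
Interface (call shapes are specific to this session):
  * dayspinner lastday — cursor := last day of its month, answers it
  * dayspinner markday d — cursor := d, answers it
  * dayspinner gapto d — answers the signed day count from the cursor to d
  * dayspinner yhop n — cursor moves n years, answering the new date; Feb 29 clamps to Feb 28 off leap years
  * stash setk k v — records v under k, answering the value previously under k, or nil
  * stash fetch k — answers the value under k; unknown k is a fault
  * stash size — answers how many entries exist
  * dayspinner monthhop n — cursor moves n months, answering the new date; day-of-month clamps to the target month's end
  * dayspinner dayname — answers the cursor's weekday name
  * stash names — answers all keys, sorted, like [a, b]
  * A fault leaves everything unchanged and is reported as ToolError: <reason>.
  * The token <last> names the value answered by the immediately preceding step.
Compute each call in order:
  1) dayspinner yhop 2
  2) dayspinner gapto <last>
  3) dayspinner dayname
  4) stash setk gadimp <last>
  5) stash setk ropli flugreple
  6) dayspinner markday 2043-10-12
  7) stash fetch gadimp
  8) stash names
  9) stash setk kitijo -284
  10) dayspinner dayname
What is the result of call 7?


CALL dayspinner yhop[n='2']
RET  1962-02-08
CALL dayspinner gapto[d='<last>']
RET  0
CALL dayspinner dayname[]
RET  Thursday
CALL stash setk[k='gadimp'; v='<last>']
RET  nil
CALL stash setk[k='ropli'; v='flugreple']
RET  nil
CALL dayspinner markday[d='2043-10-12']
RET  2043-10-12
CALL stash fetch[k='gadimp']
RET  Thursday
CALL stash names[]
RET  [gadimp, ropli]
CALL stash setk[k='kitijo'; v='-284']
RET  nil
CALL dayspinner dayname[]
RET  Monday

Answer: Thursday


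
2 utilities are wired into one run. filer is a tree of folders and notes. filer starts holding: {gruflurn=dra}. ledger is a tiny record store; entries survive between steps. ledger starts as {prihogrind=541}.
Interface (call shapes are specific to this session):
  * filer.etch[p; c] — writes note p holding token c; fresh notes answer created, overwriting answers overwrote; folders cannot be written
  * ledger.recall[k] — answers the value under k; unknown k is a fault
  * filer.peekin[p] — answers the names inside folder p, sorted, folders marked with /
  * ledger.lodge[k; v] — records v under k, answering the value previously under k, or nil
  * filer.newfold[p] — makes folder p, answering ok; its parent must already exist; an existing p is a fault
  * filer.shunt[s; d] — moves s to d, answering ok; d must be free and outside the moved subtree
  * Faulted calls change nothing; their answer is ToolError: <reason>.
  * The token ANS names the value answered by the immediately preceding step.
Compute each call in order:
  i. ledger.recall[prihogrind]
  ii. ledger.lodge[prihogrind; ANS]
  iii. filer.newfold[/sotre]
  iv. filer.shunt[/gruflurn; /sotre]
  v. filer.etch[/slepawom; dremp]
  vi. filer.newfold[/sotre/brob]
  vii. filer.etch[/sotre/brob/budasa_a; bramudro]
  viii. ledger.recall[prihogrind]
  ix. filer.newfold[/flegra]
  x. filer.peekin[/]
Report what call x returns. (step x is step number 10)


Calling recall using k=prihogrind, — result: 541.
I run lodge using k=prihogrind, v=ANS, and see 541.
Using newfold using p=/sotre, and see ok.
Using shunt using s=/gruflurn, d=/sotre, and observe ToolError: exists.
I invoke etch using p=/slepawom, c=dremp, — result: created.
Calling newfold using p=/sotre/brob, and see ok.
I try etch using p=/sotre/brob/budasa_a, c=bramudro, and observe created.
Invoking recall using k=prihogrind, and see 541.
Invoking newfold using p=/flegra, and observe ok.
I try peekin using p=/, giving [flegra/, gruflurn, slepawom, sotre/].

Answer: [flegra/, gruflurn, slepawom, sotre/]


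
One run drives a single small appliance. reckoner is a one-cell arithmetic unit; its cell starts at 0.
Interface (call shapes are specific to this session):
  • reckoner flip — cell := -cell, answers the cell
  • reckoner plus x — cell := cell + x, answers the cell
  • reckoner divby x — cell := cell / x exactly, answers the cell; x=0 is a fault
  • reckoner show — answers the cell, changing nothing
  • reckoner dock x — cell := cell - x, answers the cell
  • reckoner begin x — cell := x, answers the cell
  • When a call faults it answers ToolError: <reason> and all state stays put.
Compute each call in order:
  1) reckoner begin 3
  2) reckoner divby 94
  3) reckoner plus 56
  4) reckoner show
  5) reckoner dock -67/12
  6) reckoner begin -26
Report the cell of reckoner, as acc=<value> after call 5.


·→ reckoner begin(x=3)
·← 3
·→ reckoner divby(x=94)
·← 3/94
·→ reckoner plus(x=56)
·← 5267/94
·→ reckoner show()
·← 5267/94
·→ reckoner dock(x=-67/12)
·← 34751/564
·→ reckoner begin(x=-26)
·← -26

Answer: acc=34751/564


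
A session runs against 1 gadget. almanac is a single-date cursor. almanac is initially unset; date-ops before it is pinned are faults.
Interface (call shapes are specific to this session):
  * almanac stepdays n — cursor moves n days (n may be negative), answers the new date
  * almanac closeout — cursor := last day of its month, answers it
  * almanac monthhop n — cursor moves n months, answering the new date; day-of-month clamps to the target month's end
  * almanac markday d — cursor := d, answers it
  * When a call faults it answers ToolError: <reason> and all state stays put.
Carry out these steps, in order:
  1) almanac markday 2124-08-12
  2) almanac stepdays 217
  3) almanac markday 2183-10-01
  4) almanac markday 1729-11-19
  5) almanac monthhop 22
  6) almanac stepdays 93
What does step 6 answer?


>> almanac markday(d='2124-08-12')
<< 2124-08-12
>> almanac stepdays(n='217')
<< 2125-03-17
>> almanac markday(d='2183-10-01')
<< 2183-10-01
>> almanac markday(d='1729-11-19')
<< 1729-11-19
>> almanac monthhop(n='22')
<< 1731-09-19
>> almanac stepdays(n='93')
<< 1731-12-21

Answer: 1731-12-21


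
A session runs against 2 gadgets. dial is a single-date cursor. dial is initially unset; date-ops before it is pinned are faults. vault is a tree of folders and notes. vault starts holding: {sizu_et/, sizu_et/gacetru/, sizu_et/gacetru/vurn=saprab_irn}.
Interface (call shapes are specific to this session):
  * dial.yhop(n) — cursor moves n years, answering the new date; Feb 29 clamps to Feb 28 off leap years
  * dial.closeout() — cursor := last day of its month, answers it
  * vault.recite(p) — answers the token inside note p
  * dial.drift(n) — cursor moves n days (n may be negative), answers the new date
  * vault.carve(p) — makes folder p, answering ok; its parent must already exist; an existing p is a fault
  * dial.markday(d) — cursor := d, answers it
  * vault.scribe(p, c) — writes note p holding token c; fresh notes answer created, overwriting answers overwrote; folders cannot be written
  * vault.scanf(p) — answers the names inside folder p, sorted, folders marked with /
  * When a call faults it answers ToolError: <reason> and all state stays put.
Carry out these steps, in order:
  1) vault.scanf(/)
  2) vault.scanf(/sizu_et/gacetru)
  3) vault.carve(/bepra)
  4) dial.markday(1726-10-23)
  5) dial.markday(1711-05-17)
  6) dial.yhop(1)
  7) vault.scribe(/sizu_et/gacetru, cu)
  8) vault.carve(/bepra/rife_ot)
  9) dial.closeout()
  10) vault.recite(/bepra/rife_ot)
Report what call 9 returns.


Using vault.scanf(p='/'): [sizu_et/].
Using vault.scanf(p='/sizu_et/gacetru'), → [vurn].
I try vault.carve(p='/bepra'), and get ok.
I call dial.markday(d='1726-10-23'), and observe 1726-10-23.
I call dial.markday(d='1711-05-17'), → 1711-05-17.
I use dial.yhop(n='1'): 1712-05-17.
Now I run vault.scribe(p='/sizu_et/gacetru', c='cu'), and get ToolError: is a directory.
Invoking vault.carve(p='/bepra/rife_ot'): ok.
Next I call dial.closeout(), which returns 1712-05-31.
I call vault.recite(p='/bepra/rife_ot'), yielding ToolError: is a directory.

Answer: 1712-05-31


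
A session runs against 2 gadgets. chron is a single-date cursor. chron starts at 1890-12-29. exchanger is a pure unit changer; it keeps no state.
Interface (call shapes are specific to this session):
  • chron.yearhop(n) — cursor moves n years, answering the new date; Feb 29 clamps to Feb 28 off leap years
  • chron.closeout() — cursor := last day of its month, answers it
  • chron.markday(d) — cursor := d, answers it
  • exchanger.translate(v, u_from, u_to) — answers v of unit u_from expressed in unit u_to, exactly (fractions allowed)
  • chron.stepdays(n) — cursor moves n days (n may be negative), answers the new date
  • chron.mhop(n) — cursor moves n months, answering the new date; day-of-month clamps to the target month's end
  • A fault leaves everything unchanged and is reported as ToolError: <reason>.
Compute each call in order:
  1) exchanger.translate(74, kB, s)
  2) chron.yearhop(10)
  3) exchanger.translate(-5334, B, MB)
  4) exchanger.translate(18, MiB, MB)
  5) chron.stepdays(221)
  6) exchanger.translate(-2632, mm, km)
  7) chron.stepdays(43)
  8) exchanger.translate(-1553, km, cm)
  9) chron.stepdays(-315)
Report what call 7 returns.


Answer: 1901-09-19

Derivation:
>> translate(v: 74, u_from: kB, u_to: s)
<< ToolError: incompatible units
>> yearhop(n: 10)
<< 1900-12-29
>> translate(v: -5334, u_from: B, u_to: MB)
<< -2667/500000
>> translate(v: 18, u_from: MiB, u_to: MB)
<< 294912/15625
>> stepdays(n: 221)
<< 1901-08-07
>> translate(v: -2632, u_from: mm, u_to: km)
<< -329/125000
>> stepdays(n: 43)
<< 1901-09-19
>> translate(v: -1553, u_from: km, u_to: cm)
<< -155300000
>> stepdays(n: -315)
<< 1900-11-08


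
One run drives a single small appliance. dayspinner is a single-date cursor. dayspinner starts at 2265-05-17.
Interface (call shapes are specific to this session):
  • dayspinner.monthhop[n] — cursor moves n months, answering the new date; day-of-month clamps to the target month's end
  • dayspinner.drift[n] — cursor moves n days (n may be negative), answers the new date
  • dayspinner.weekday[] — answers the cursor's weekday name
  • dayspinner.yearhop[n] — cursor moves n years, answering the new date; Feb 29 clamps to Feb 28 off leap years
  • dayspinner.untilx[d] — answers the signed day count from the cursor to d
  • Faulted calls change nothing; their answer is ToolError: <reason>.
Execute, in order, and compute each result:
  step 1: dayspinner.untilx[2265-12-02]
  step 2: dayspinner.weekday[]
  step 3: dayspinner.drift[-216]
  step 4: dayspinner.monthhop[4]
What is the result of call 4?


Step: untilx[d=2265-12-02]
Result: 199
Step: weekday[]
Result: Wednesday
Step: drift[n=-216]
Result: 2264-10-13
Step: monthhop[n=4]
Result: 2265-02-13

Answer: 2265-02-13


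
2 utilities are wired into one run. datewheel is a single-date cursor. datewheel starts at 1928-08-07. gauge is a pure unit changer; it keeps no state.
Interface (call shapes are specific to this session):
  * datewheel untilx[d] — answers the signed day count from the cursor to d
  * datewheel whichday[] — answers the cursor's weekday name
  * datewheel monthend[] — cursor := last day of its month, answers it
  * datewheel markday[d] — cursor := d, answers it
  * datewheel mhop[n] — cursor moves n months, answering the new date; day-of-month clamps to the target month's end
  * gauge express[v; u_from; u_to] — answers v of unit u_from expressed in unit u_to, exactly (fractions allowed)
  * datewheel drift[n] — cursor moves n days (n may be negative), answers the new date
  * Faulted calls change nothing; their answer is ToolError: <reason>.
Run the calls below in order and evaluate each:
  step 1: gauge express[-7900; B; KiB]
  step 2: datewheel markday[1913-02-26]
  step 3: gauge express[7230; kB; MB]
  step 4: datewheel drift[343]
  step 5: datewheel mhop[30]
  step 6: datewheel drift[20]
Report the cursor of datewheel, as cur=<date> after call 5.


·→ gauge express(v: -7900, u_from: B, u_to: KiB)
·← -1975/256
·→ datewheel markday(d: 1913-02-26)
·← 1913-02-26
·→ gauge express(v: 7230, u_from: kB, u_to: MB)
·← 723/100
·→ datewheel drift(n: 343)
·← 1914-02-04
·→ datewheel mhop(n: 30)
·← 1916-08-04
·→ datewheel drift(n: 20)
·← 1916-08-24

Answer: cur=1916-08-04


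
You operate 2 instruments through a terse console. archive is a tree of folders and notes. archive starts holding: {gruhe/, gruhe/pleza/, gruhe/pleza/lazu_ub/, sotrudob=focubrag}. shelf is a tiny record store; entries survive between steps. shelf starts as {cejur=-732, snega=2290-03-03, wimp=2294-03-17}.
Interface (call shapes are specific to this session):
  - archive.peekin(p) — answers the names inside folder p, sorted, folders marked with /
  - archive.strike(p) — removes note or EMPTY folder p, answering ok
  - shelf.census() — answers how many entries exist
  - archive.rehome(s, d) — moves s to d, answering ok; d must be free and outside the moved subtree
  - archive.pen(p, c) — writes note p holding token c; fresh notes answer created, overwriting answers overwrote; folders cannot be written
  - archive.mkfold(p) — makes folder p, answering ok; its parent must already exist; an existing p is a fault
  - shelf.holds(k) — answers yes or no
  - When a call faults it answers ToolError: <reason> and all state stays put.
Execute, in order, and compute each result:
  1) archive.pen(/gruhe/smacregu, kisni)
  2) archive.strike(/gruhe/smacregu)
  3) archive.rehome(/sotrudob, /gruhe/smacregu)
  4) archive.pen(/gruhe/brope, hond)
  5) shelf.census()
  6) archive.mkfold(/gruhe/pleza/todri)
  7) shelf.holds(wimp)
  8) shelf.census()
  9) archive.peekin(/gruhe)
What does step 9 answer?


Answer: [brope, pleza/, smacregu]

Derivation:
> archive.pen p→/gruhe/smacregu c→kisni
[out] created
> archive.strike p→/gruhe/smacregu
[out] ok
> archive.rehome s→/sotrudob d→/gruhe/smacregu
[out] ok
> archive.pen p→/gruhe/brope c→hond
[out] created
> shelf.census
[out] 3
> archive.mkfold p→/gruhe/pleza/todri
[out] ok
> shelf.holds k→wimp
[out] yes
> shelf.census
[out] 3
> archive.peekin p→/gruhe
[out] [brope, pleza/, smacregu]


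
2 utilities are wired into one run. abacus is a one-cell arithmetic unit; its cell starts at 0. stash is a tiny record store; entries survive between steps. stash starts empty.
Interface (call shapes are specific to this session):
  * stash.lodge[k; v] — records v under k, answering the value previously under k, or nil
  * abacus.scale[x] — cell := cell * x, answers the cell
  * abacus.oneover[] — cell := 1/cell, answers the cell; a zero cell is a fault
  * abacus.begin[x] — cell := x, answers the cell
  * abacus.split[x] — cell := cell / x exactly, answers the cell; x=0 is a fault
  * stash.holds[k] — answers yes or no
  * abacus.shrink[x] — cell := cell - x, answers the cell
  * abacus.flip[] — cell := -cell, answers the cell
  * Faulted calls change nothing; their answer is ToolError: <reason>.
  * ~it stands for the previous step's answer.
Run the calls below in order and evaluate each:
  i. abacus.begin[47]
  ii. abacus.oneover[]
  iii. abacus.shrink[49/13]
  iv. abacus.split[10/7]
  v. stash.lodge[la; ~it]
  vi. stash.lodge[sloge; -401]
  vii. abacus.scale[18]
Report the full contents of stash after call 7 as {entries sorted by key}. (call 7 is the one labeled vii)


>> abacus.begin(x='47')
<< 47
>> abacus.oneover()
<< 1/47
>> abacus.shrink(x='49/13')
<< -2290/611
>> abacus.split(x='10/7')
<< -1603/611
>> stash.lodge(k='la', v='~it')
<< nil
>> stash.lodge(k='sloge', v='-401')
<< nil
>> abacus.scale(x='18')
<< -28854/611

Answer: {la=-1603/611, sloge=-401}


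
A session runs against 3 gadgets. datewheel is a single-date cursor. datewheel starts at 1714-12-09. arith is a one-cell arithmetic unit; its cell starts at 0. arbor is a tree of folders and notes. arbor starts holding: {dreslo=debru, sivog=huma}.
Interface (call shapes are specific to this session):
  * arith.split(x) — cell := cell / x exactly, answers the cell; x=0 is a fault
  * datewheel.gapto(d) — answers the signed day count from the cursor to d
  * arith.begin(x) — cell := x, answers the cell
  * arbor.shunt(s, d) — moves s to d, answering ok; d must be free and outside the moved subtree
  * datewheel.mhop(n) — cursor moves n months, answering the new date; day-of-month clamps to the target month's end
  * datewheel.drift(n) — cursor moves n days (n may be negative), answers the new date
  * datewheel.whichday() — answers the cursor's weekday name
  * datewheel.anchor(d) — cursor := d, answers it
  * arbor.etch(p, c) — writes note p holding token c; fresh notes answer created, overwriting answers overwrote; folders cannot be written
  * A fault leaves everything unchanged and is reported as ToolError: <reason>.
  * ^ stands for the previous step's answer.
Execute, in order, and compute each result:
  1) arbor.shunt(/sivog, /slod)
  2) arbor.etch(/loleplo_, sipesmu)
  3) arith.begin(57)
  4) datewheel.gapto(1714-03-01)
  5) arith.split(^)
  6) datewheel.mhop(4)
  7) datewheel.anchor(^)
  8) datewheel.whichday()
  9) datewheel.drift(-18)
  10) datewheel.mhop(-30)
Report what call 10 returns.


Answer: 1712-09-22

Derivation:
Do: arbor.shunt[s='/sivog'; d='/slod']
See: ok
Do: arbor.etch[p='/loleplo_'; c='sipesmu']
See: created
Do: arith.begin[x='57']
See: 57
Do: datewheel.gapto[d='1714-03-01']
See: -283
Do: arith.split[x='^']
See: -57/283
Do: datewheel.mhop[n='4']
See: 1715-04-09
Do: datewheel.anchor[d='^']
See: 1715-04-09
Do: datewheel.whichday[]
See: Tuesday
Do: datewheel.drift[n='-18']
See: 1715-03-22
Do: datewheel.mhop[n='-30']
See: 1712-09-22
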